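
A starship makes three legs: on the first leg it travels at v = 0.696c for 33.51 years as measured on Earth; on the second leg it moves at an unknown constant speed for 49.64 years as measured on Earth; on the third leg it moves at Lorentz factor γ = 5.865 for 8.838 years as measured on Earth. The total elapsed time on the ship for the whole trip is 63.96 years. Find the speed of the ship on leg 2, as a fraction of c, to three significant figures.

β = 0.634

Leg 1: γ = 1/√(1 − 0.696²) = 1/√0.5156 = 1.393; τ_1 = 33.51/1.393 = 24.06 years.
Leg 2: speed unknown; τ_2 = 49.64/γ_2.
Leg 3: γ = 5.865; τ_3 = 8.838/5.865 = 1.507 years.
Total proper time: 24.06 + τ_2 + 1.507 = 63.96, so τ_2 = 63.96 − 25.57 = 38.39 years.
γ_2 = 49.64/38.39 = 1.293; β = √(1 − 1/γ²) = √0.4019.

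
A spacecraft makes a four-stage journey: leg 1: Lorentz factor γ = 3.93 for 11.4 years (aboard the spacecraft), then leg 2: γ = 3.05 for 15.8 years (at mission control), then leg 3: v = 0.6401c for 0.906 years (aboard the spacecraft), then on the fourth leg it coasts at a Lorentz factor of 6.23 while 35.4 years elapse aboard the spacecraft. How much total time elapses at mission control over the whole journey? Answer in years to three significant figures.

Leg 1: γ = 3.93; Δt_1 = 3.930 × 11.4 = 44.80 years.
Leg 2: 15.8 years is already measured at mission control.
Leg 3: γ = 1/√(1 − 0.6401²) = 1/√0.5903 = 1.302; Δt_3 = 1.302 × 0.906 = 1.179 years.
Leg 4: γ = 6.23; Δt_4 = 6.230 × 35.4 = 220.5 years.
Total: 44.80 + 15.80 + 1.179 + 220.5 years.

Δt = 282 years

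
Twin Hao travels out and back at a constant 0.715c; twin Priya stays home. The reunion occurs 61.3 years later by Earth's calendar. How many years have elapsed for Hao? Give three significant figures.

τ = 42.9 years

γ = 1/√(1 − 0.715²) = 1/√0.4888 = 1.430
Hao's clock measures proper time along the trip: τ = Δt/γ = 61.3/1.430 years.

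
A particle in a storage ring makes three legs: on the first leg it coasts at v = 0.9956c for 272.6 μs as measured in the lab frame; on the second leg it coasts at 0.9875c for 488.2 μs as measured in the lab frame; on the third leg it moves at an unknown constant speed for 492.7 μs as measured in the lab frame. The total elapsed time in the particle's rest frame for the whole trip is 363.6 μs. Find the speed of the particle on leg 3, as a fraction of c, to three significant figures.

β = 0.848

Leg 1: γ = 1/√(1 − 0.9956²) = 1/√0.008781 = 10.67; τ_1 = 272.6/10.67 = 25.54 μs.
Leg 2: γ = 1/√(1 − 0.9875²) = 1/√0.02484 = 6.344; τ_2 = 488.2/6.344 = 76.95 μs.
Leg 3: speed unknown; τ_3 = 492.7/γ_3.
Total proper time: 25.54 + 76.95 + τ_3 = 363.6, so τ_3 = 363.6 − 102.5 = 261.1 μs.
γ_3 = 492.7/261.1 = 1.887; β = √(1 − 1/γ²) = √0.7192.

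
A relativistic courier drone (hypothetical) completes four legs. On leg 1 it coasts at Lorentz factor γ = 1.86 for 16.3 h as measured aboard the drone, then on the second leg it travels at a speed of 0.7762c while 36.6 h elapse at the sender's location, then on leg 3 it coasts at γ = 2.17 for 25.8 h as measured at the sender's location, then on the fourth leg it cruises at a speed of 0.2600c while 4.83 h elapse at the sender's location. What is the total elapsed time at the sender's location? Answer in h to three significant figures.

Leg 1: γ = 1.86; Δt_1 = 1.860 × 16.3 = 30.32 h.
Leg 2: 36.6 h is already measured at the sender's location.
Leg 3: 25.8 h is already measured at the sender's location.
Leg 4: 4.83 h is already measured at the sender's location.
Total: 30.32 + 36.60 + 25.80 + 4.830 h.

Δt = 97.5 h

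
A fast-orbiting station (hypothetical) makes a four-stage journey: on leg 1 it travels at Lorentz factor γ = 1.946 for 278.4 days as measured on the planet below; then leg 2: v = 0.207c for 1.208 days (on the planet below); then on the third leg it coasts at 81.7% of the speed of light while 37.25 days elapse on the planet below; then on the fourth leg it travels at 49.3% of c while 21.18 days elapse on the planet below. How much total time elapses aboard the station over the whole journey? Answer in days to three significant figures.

Leg 1: γ = 1.946; τ_1 = 278.4/1.946 = 143.1 days.
Leg 2: γ = 1/√(1 − 0.207²) = 1/√0.9572 = 1.022; τ_2 = 1.208/1.022 = 1.182 days.
Leg 3: β = 0.817; γ = 1/√(1 − 0.817²) = 1/√0.3325 = 1.734; τ_3 = 37.25/1.734 = 21.48 days.
Leg 4: β = 0.493; γ = 1/√(1 − 0.493²) = 1/√0.7570 = 1.149; τ_4 = 21.18/1.149 = 18.43 days.
Total: 143.1 + 1.182 + 21.48 + 18.43 days.

τ = 184 days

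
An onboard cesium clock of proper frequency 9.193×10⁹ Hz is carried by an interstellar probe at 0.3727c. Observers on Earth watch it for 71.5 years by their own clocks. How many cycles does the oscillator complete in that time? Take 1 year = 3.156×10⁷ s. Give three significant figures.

N = 1.92×10¹⁹

γ = 1/√(1 − 0.3727²) = 1/√0.8611 = 1.078
During 71.5 years of lab time, the oscillator's proper time advances by τ = Δt/γ = 71.5/1.078 = 66.35 years = 2.094×10⁹ s.
N = f × τ = 9.193×10⁹ × 2.094×10⁹ = 1.925×10¹⁹.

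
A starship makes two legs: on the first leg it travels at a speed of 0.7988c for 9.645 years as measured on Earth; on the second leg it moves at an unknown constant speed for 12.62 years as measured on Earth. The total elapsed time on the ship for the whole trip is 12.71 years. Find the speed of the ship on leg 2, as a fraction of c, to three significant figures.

Leg 1: γ = 1/√(1 − 0.7988²) = 1/√0.3619 = 1.662; τ_1 = 9.645/1.662 = 5.802 years.
Leg 2: speed unknown; τ_2 = 12.62/γ_2.
Total proper time: 5.802 + τ_2 = 12.71, so τ_2 = 12.71 − 5.802 = 6.908 years.
γ_2 = 12.62/6.908 = 1.827; β = √(1 − 1/γ²) = √0.7004.

β = 0.837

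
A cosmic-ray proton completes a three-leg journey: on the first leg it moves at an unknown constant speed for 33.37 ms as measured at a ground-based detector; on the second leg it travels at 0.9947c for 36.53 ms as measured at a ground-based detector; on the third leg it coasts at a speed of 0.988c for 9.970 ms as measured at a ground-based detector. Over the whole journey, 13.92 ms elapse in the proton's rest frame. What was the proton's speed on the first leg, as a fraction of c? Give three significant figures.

β = 0.966

Leg 1: speed unknown; τ_1 = 33.37/γ_1.
Leg 2: γ = 1/√(1 − 0.9947²) = 1/√0.01057 = 9.726; τ_2 = 36.53/9.726 = 3.756 ms.
Leg 3: γ = 1/√(1 − 0.988²) = 1/√0.02386 = 6.474; τ_3 = 9.970/6.474 = 1.540 ms.
Total proper time: τ_1 + 3.756 + 1.540 = 13.92, so τ_1 = 13.92 − 5.296 = 8.624 ms.
γ_1 = 33.37/8.624 = 3.869; β = √(1 − 1/γ²) = √0.9332.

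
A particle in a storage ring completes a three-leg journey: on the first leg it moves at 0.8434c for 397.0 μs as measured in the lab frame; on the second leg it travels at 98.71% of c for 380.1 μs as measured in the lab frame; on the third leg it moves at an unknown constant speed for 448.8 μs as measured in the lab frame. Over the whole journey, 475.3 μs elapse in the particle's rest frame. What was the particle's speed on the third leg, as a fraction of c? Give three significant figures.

Leg 1: γ = 1/√(1 − 0.8434²) = 1/√0.2887 = 1.861; τ_1 = 397.0/1.861 = 213.3 μs.
Leg 2: β = 0.9871; γ = 1/√(1 − 0.9871²) = 1/√0.02563 = 6.246; τ_2 = 380.1/6.246 = 60.86 μs.
Leg 3: speed unknown; τ_3 = 448.8/γ_3.
Total proper time: 213.3 + 60.86 + τ_3 = 475.3, so τ_3 = 475.3 − 274.2 = 201.1 μs.
γ_3 = 448.8/201.1 = 2.231; β = √(1 − 1/γ²) = √0.7991.

β = 0.894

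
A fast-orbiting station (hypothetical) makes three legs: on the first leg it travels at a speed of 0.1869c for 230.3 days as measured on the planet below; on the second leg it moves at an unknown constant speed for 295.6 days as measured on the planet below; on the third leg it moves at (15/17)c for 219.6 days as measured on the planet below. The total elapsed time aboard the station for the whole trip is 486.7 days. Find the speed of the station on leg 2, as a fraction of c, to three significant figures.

β = 0.847

Leg 1: γ = 1/√(1 − 0.1869²) = 1/√0.9651 = 1.018; τ_1 = 230.3/1.018 = 226.2 days.
Leg 2: speed unknown; τ_2 = 295.6/γ_2.
Leg 3: γ = 1/√(1 − (15/17)²) = 17/8 = 2.125; τ_3 = 219.6/2.125 = 103.3 days.
Total proper time: 226.2 + τ_2 + 103.3 = 486.7, so τ_2 = 486.7 − 329.6 = 157.1 days.
γ_2 = 295.6/157.1 = 1.881; β = √(1 − 1/γ²) = √0.7175.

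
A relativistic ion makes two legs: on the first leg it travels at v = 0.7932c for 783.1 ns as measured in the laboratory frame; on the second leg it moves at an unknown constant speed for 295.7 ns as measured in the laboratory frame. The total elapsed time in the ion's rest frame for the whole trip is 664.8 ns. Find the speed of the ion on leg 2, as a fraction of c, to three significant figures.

β = 0.772

Leg 1: γ = 1/√(1 − 0.7932²) = 1/√0.3708 = 1.642; τ_1 = 783.1/1.642 = 476.9 ns.
Leg 2: speed unknown; τ_2 = 295.7/γ_2.
Total proper time: 476.9 + τ_2 = 664.8, so τ_2 = 664.8 − 476.9 = 187.9 ns.
γ_2 = 295.7/187.9 = 1.574; β = √(1 − 1/γ²) = √0.5961.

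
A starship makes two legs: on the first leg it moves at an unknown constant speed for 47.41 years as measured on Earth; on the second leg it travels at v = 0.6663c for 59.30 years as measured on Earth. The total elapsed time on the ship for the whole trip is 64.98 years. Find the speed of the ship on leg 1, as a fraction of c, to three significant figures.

Leg 1: speed unknown; τ_1 = 47.41/γ_1.
Leg 2: γ = 1/√(1 − 0.6663²) = 1/√0.5560 = 1.341; τ_2 = 59.30/1.341 = 44.22 years.
Total proper time: τ_1 + 44.22 = 64.98, so τ_1 = 64.98 − 44.22 = 20.76 years.
γ_1 = 47.41/20.76 = 2.284; β = √(1 − 1/γ²) = √0.8082.

β = 0.899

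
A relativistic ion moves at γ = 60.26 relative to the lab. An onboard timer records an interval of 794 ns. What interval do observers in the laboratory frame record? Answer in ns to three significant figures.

Δt = 4.78×10⁴ ns

γ = 60.26
The interval measured in the ion's rest frame is the proper time (both events occur at the same place in that frame); the lab-frame interval is Δt = γτ = 60.26 × 794 ns.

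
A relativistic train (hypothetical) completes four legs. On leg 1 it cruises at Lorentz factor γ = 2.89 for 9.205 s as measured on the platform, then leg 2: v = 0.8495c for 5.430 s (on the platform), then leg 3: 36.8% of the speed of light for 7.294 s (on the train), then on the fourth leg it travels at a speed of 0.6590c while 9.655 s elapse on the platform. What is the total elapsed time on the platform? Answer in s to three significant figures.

Leg 1: 9.205 s is already measured on the platform.
Leg 2: 5.430 s is already measured on the platform.
Leg 3: β = 0.368; γ = 1/√(1 − 0.368²) = 1/√0.8646 = 1.075; Δt_3 = 1.075 × 7.294 = 7.844 s.
Leg 4: 9.655 s is already measured on the platform.
Total: 9.205 + 5.430 + 7.844 + 9.655 s.

Δt = 32.1 s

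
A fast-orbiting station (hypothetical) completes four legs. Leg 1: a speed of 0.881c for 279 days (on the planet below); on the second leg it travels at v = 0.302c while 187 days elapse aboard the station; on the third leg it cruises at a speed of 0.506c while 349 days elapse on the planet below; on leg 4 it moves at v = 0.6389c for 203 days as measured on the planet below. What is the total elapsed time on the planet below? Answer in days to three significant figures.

Leg 1: 279 days is already measured on the planet below.
Leg 2: γ = 1/√(1 − 0.302²) = 1/√0.9088 = 1.049; Δt_2 = 1.049 × 187 = 196.2 days.
Leg 3: 349 days is already measured on the planet below.
Leg 4: 203 days is already measured on the planet below.
Total: 279.0 + 196.2 + 349.0 + 203.0 days.

Δt = 1030 days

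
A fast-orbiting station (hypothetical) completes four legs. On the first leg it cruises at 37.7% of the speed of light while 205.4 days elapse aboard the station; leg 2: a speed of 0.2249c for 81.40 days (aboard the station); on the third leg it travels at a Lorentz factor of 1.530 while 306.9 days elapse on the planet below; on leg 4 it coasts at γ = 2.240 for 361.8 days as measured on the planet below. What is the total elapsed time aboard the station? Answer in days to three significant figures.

Leg 1: 205.4 days is already measured aboard the station.
Leg 2: 81.40 days is already measured aboard the station.
Leg 3: γ = 1.530; τ_3 = 306.9/1.530 = 200.6 days.
Leg 4: γ = 2.240; τ_4 = 361.8/2.240 = 161.5 days.
Total: 205.4 + 81.40 + 200.6 + 161.5 days.

τ = 649 days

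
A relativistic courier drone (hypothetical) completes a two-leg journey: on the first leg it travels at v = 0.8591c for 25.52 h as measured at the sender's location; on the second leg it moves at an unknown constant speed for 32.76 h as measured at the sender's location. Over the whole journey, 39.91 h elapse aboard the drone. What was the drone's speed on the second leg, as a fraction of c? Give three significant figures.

Leg 1: γ = 1/√(1 − 0.8591²) = 1/√0.2619 = 1.954; τ_1 = 25.52/1.954 = 13.06 h.
Leg 2: speed unknown; τ_2 = 32.76/γ_2.
Total proper time: 13.06 + τ_2 = 39.91, so τ_2 = 39.91 − 13.06 = 26.85 h.
γ_2 = 32.76/26.85 = 1.220; β = √(1 − 1/γ²) = √0.3283.

β = 0.573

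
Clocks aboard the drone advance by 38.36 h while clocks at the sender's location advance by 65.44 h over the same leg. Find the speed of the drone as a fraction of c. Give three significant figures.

The proper time is measured aboard the drone (both events occur at the drone's location); Δt is measured at the sender's location. γ = Δt/τ = 65.44/38.36 = 1.706.
β = √(1 − 1/γ²) = √(1 − 0.3436) = √0.6564

β = 0.810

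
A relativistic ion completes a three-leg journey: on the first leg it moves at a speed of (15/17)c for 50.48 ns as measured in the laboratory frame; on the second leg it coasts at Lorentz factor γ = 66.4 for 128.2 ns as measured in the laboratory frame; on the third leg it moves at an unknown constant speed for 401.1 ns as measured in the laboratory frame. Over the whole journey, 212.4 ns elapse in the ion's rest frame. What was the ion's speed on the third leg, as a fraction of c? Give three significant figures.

Leg 1: γ = 1/√(1 − (15/17)²) = 17/8 = 2.125; τ_1 = 50.48/2.125 = 23.76 ns.
Leg 2: γ = 66.4; τ_2 = 128.2/66.40 = 1.931 ns.
Leg 3: speed unknown; τ_3 = 401.1/γ_3.
Total proper time: 23.76 + 1.931 + τ_3 = 212.4, so τ_3 = 212.4 − 25.69 = 186.7 ns.
γ_3 = 401.1/186.7 = 2.148; β = √(1 − 1/γ²) = √0.7833.

β = 0.885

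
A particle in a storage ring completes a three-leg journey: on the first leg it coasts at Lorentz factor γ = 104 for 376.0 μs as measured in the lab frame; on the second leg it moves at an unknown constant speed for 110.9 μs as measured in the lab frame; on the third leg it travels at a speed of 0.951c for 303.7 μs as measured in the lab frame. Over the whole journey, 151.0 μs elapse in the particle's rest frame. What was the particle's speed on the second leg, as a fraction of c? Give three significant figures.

Leg 1: γ = 104; τ_1 = 376.0/104.0 = 3.615 μs.
Leg 2: speed unknown; τ_2 = 110.9/γ_2.
Leg 3: γ = 1/√(1 − 0.951²) = 1/√0.09560 = 3.234; τ_3 = 303.7/3.234 = 93.90 μs.
Total proper time: 3.615 + τ_2 + 93.90 = 151.0, so τ_2 = 151.0 − 97.52 = 53.48 μs.
γ_2 = 110.9/53.48 = 2.074; β = √(1 − 1/γ²) = √0.7674.

β = 0.876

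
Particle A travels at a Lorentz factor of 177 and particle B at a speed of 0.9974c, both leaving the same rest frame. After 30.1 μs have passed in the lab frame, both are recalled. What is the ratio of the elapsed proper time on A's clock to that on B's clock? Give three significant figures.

A: γ = 177. B: γ = 1/√(1 − 0.9974²) = 1/√0.005193 = 13.88.
τ_A/τ_B = γ_B/γ_A = 13.88/177.0 = 0.07840, so τ_A/τ_B = 0.07840.

τ_A/τ_B = 0.0784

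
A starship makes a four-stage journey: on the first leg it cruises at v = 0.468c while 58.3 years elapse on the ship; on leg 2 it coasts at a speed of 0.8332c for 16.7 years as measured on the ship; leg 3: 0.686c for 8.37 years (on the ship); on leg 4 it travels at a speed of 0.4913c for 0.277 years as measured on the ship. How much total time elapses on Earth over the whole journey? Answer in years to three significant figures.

Δt = 108 years

Leg 1: γ = 1/√(1 − 0.468²) = 1/√0.7810 = 1.132; Δt_1 = 1.132 × 58.3 = 65.97 years.
Leg 2: γ = 1/√(1 − 0.8332²) = 1/√0.3058 = 1.808; Δt_2 = 1.808 × 16.7 = 30.20 years.
Leg 3: γ = 1/√(1 − 0.686²) = 1/√0.5294 = 1.374; Δt_3 = 1.374 × 8.37 = 11.50 years.
Leg 4: γ = 1/√(1 − 0.4913²) = 1/√0.7586 = 1.148; Δt_4 = 1.148 × 0.277 = 0.3180 years.
Total: 65.97 + 30.20 + 11.50 + 0.3180 years.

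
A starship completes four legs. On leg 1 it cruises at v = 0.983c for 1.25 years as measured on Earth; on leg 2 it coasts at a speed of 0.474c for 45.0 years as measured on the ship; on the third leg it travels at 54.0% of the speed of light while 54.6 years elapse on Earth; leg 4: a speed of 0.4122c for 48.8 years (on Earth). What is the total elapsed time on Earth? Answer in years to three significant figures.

Δt = 156 years

Leg 1: 1.25 years is already measured on Earth.
Leg 2: γ = 1/√(1 − 0.474²) = 1/√0.7753 = 1.136; Δt_2 = 1.136 × 45.0 = 51.11 years.
Leg 3: 54.6 years is already measured on Earth.
Leg 4: 48.8 years is already measured on Earth.
Total: 1.250 + 51.11 + 54.60 + 48.80 years.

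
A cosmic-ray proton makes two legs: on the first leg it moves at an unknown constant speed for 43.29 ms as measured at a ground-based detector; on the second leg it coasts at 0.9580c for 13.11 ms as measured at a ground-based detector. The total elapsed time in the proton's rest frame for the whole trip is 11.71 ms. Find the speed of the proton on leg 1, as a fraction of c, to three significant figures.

Leg 1: speed unknown; τ_1 = 43.29/γ_1.
Leg 2: γ = 1/√(1 − 0.9580²) = 1/√0.08224 = 3.487; τ_2 = 13.11/3.487 = 3.760 ms.
Total proper time: τ_1 + 3.760 = 11.71, so τ_1 = 11.71 − 3.760 = 7.950 ms.
γ_1 = 43.29/7.950 = 5.445; β = √(1 − 1/γ²) = √0.9663.

β = 0.983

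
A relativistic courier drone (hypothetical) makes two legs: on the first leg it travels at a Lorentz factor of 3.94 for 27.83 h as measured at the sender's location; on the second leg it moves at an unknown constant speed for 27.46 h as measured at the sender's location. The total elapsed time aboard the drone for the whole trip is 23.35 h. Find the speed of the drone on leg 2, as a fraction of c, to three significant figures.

β = 0.805

Leg 1: γ = 3.94; τ_1 = 27.83/3.940 = 7.063 h.
Leg 2: speed unknown; τ_2 = 27.46/γ_2.
Total proper time: 7.063 + τ_2 = 23.35, so τ_2 = 23.35 − 7.063 = 16.29 h.
γ_2 = 27.46/16.29 = 1.686; β = √(1 − 1/γ²) = √0.6482.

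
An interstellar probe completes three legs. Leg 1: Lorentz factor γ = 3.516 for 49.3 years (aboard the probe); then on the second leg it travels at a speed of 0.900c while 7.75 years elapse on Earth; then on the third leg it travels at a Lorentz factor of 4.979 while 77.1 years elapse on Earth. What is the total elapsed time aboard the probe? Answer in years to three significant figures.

τ = 68.2 years

Leg 1: 49.3 years is already measured aboard the probe.
Leg 2: γ = 1/√(1 − 0.900²) = 1/√0.1900 = 2.294; τ_2 = 7.75/2.294 = 3.378 years.
Leg 3: γ = 4.979; τ_3 = 77.1/4.979 = 15.49 years.
Total: 49.30 + 3.378 + 15.49 years.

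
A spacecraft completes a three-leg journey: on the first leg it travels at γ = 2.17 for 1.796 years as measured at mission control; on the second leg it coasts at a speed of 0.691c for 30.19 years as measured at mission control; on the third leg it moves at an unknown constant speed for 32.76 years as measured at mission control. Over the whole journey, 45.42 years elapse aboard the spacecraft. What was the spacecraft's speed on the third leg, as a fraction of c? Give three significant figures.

Leg 1: γ = 2.17; τ_1 = 1.796/2.170 = 0.8276 years.
Leg 2: γ = 1/√(1 − 0.691²) = 1/√0.5225 = 1.383; τ_2 = 30.19/1.383 = 21.82 years.
Leg 3: speed unknown; τ_3 = 32.76/γ_3.
Total proper time: 0.8276 + 21.82 + τ_3 = 45.42, so τ_3 = 45.42 − 22.65 = 22.77 years.
γ_3 = 32.76/22.77 = 1.439; β = √(1 − 1/γ²) = √0.5169.

β = 0.719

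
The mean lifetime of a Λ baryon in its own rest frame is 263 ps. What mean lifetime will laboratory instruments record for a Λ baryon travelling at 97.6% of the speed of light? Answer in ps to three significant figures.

Δt = 1210 ps

β = 0.976; γ = 1/√(1 − 0.976²) = 1/√0.04742 = 4.592
The rest-frame lifetime is the proper time; the lab measures the dilated interval Δt = γτ₀ = 4.592 × 263 ps.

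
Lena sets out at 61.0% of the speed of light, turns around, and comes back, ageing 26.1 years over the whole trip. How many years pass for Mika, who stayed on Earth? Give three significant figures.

β = 0.610; γ = 1/√(1 − 0.610²) = 1/√0.6279 = 1.262
Earth-frame duration is the dilated interval: Δt = γτ = 1.262 × 26.1 years.

Δt = 32.9 years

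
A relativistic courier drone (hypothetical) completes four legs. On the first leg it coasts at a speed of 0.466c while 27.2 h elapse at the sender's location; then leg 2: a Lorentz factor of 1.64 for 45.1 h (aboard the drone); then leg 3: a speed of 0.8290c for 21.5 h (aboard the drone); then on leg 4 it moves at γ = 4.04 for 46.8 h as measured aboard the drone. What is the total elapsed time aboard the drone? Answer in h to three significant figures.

Leg 1: γ = 1/√(1 − 0.466²) = 1/√0.7828 = 1.130; τ_1 = 27.2/1.130 = 24.07 h.
Leg 2: 45.1 h is already measured aboard the drone.
Leg 3: 21.5 h is already measured aboard the drone.
Leg 4: 46.8 h is already measured aboard the drone.
Total: 24.07 + 45.10 + 21.50 + 46.80 h.

τ = 137 h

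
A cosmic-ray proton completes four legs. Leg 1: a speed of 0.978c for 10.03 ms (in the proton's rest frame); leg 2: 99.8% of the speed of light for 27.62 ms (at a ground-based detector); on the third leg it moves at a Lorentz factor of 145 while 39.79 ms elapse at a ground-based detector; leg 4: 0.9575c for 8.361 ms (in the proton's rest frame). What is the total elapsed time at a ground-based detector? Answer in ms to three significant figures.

Δt = 144 ms

Leg 1: γ = 1/√(1 − 0.978²) = 1/√0.04352 = 4.794; Δt_1 = 4.794 × 10.03 = 48.08 ms.
Leg 2: 27.62 ms is already measured at a ground-based detector.
Leg 3: 39.79 ms is already measured at a ground-based detector.
Leg 4: γ = 1/√(1 − 0.9575²) = 1/√0.08319 = 3.467; Δt_4 = 3.467 × 8.361 = 28.99 ms.
Total: 48.08 + 27.62 + 39.79 + 28.99 ms.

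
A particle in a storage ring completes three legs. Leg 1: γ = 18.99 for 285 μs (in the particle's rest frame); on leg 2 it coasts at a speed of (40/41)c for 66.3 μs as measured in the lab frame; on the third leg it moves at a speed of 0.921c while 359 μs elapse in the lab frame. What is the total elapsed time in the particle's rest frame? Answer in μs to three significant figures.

τ = 439 μs

Leg 1: 285 μs is already measured in the particle's rest frame.
Leg 2: γ = 1/√(1 − (40/41)²) = 41/9 ≈ 4.556; τ_2 = 66.3/4.556 = 14.55 μs.
Leg 3: γ = 1/√(1 − 0.921²) = 1/√0.1518 = 2.567; τ_3 = 359/2.567 = 139.9 μs.
Total: 285.0 + 14.55 + 139.9 μs.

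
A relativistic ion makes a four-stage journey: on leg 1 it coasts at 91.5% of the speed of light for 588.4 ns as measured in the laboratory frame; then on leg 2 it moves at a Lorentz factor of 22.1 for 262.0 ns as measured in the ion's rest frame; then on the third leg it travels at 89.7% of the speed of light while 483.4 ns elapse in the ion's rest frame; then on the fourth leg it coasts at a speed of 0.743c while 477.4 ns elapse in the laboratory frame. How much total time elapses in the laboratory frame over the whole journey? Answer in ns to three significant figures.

Leg 1: 588.4 ns is already measured in the laboratory frame.
Leg 2: γ = 22.1; Δt_2 = 22.10 × 262.0 = 5790 ns.
Leg 3: β = 0.897; γ = 1/√(1 − 0.897²) = 1/√0.1954 = 2.262; Δt_3 = 2.262 × 483.4 = 1094 ns.
Leg 4: 477.4 ns is already measured in the laboratory frame.
Total: 588.4 + 5790 + 1094 + 477.4 ns.

Δt = 7950 ns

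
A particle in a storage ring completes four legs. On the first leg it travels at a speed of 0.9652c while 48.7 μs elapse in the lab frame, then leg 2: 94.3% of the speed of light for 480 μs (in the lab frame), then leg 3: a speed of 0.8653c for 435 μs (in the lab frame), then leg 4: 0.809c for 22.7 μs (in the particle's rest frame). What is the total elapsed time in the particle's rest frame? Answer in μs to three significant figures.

τ = 413 μs

Leg 1: γ = 1/√(1 − 0.9652²) = 1/√0.06839 = 3.824; τ_1 = 48.7/3.824 = 12.74 μs.
Leg 2: β = 0.943; γ = 1/√(1 − 0.943²) = 1/√0.1108 = 3.005; τ_2 = 480/3.005 = 159.7 μs.
Leg 3: γ = 1/√(1 − 0.8653²) = 1/√0.2513 = 1.995; τ_3 = 435/1.995 = 218.0 μs.
Leg 4: 22.7 μs is already measured in the particle's rest frame.
Total: 12.74 + 159.7 + 218.0 + 22.70 μs.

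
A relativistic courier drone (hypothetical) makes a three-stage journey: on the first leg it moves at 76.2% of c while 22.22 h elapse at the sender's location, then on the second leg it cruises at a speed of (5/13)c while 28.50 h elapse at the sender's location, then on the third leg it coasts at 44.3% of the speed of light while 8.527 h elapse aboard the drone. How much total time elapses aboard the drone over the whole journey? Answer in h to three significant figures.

Leg 1: β = 0.762; γ = 1/√(1 − 0.762²) = 1/√0.4194 = 1.544; τ_1 = 22.22/1.544 = 14.39 h.
Leg 2: γ = 1/√(1 − (5/13)²) = 13/12 ≈ 1.083; τ_2 = 28.50/1.083 = 26.31 h.
Leg 3: 8.527 h is already measured aboard the drone.
Total: 14.39 + 26.31 + 8.527 h.

τ = 49.2 h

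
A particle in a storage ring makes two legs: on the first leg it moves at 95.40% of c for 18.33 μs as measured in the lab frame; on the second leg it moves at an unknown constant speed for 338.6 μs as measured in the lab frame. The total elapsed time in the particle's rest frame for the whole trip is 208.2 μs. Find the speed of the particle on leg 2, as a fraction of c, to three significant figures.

Leg 1: β = 0.9540; γ = 1/√(1 − 0.9540²) = 1/√0.08988 = 3.335; τ_1 = 18.33/3.335 = 5.495 μs.
Leg 2: speed unknown; τ_2 = 338.6/γ_2.
Total proper time: 5.495 + τ_2 = 208.2, so τ_2 = 208.2 − 5.495 = 202.7 μs.
γ_2 = 338.6/202.7 = 1.670; β = √(1 − 1/γ²) = √0.6416.

β = 0.801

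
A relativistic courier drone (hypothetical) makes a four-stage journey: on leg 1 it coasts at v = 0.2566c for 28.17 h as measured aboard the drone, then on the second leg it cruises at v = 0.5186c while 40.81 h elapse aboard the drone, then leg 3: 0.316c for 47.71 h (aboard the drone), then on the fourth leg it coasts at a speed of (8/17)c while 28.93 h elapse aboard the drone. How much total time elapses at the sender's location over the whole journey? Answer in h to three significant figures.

Δt = 160 h

Leg 1: γ = 1/√(1 − 0.2566²) = 1/√0.9342 = 1.035; Δt_1 = 1.035 × 28.17 = 29.15 h.
Leg 2: γ = 1/√(1 − 0.5186²) = 1/√0.7311 = 1.170; Δt_2 = 1.170 × 40.81 = 47.73 h.
Leg 3: γ = 1/√(1 − 0.316²) = 1/√0.9001 = 1.054; Δt_3 = 1.054 × 47.71 = 50.29 h.
Leg 4: γ = 1/√(1 − (8/17)²) = 17/15 ≈ 1.133; Δt_4 = 1.133 × 28.93 = 32.79 h.
Total: 29.15 + 47.73 + 50.29 + 32.79 h.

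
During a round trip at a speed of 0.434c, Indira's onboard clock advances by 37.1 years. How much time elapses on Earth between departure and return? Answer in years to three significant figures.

Δt = 41.2 years

γ = 1/√(1 − 0.434²) = 1/√0.8116 = 1.110
Earth-frame duration is the dilated interval: Δt = γτ = 1.110 × 37.1 years.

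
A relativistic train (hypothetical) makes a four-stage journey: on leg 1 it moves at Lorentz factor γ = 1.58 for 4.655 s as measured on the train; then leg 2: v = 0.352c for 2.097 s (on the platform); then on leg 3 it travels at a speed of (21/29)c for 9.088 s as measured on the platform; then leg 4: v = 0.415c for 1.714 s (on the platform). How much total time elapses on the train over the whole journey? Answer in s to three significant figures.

τ = 14.4 s

Leg 1: 4.655 s is already measured on the train.
Leg 2: γ = 1/√(1 − 0.352²) = 1/√0.8761 = 1.068; τ_2 = 2.097/1.068 = 1.963 s.
Leg 3: γ = 1/√(1 − (21/29)²) = 29/20 = 1.450; τ_3 = 9.088/1.450 = 6.268 s.
Leg 4: γ = 1/√(1 − 0.415²) = 1/√0.8278 = 1.099; τ_4 = 1.714/1.099 = 1.559 s.
Total: 4.655 + 1.963 + 6.268 + 1.559 s.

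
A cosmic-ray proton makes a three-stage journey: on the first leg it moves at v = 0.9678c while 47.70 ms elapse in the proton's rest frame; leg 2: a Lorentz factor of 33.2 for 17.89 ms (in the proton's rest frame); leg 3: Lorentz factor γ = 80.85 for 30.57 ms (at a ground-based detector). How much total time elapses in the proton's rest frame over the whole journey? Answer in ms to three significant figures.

Leg 1: 47.70 ms is already measured in the proton's rest frame.
Leg 2: 17.89 ms is already measured in the proton's rest frame.
Leg 3: γ = 80.85; τ_3 = 30.57/80.85 = 0.3781 ms.
Total: 47.70 + 17.89 + 0.3781 ms.

τ = 66.0 ms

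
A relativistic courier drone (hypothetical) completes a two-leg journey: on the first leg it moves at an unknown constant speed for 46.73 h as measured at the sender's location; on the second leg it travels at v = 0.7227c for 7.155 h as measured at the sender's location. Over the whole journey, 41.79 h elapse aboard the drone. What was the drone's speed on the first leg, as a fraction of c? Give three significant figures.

Leg 1: speed unknown; τ_1 = 46.73/γ_1.
Leg 2: γ = 1/√(1 − 0.7227²) = 1/√0.4777 = 1.447; τ_2 = 7.155/1.447 = 4.945 h.
Total proper time: τ_1 + 4.945 = 41.79, so τ_1 = 41.79 − 4.945 = 36.84 h.
γ_1 = 46.73/36.84 = 1.268; β = √(1 − 1/γ²) = √0.3783.

β = 0.615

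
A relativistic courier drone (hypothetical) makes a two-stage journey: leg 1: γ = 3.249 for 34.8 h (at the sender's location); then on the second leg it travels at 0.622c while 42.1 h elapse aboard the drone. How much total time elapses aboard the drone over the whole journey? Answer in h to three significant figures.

τ = 52.8 h

Leg 1: γ = 3.249; τ_1 = 34.8/3.249 = 10.71 h.
Leg 2: 42.1 h is already measured aboard the drone.
Total: 10.71 + 42.10 h.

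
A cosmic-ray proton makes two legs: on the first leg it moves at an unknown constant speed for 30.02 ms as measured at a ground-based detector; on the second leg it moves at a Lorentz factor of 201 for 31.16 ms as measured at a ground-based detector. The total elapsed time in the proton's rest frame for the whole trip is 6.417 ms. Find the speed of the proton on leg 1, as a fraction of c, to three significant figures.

β = 0.978

Leg 1: speed unknown; τ_1 = 30.02/γ_1.
Leg 2: γ = 201; τ_2 = 31.16/201.0 = 0.1550 ms.
Total proper time: τ_1 + 0.1550 = 6.417, so τ_1 = 6.417 − 0.1550 = 6.262 ms.
γ_1 = 30.02/6.262 = 4.794; β = √(1 − 1/γ²) = √0.9565.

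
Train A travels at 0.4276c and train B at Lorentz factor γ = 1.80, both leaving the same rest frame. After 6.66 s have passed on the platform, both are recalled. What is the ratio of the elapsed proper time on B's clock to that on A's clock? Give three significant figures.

A: γ = 1/√(1 − 0.4276²) = 1/√0.8172 = 1.106. B: γ = 1.80.
τ_A/τ_B = γ_B/γ_A = 1.800/1.106 = 1.627, so τ_B/τ_A = 0.6146.

τ_B/τ_A = 0.615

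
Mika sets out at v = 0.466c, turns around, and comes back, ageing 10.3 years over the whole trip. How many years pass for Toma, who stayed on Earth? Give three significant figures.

γ = 1/√(1 − 0.466²) = 1/√0.7828 = 1.130
Earth-frame duration is the dilated interval: Δt = γτ = 1.130 × 10.3 years.

Δt = 11.6 years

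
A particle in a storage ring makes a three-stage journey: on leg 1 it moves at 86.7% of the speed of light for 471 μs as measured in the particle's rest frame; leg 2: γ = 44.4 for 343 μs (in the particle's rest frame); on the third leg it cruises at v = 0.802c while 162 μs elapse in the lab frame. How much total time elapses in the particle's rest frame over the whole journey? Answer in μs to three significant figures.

τ = 911 μs

Leg 1: 471 μs is already measured in the particle's rest frame.
Leg 2: 343 μs is already measured in the particle's rest frame.
Leg 3: γ = 1/√(1 − 0.802²) = 1/√0.3568 = 1.674; τ_3 = 162/1.674 = 96.77 μs.
Total: 471.0 + 343.0 + 96.77 μs.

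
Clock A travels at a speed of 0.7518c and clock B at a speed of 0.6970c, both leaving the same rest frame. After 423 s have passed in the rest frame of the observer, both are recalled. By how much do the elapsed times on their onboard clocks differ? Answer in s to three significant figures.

A: γ = 1/√(1 − 0.7518²) = 1/√0.4348 = 1.517; τ_A = 423/1.517 = 278.9 s.
B: γ = 1/√(1 − 0.6970²) = 1/√0.5142 = 1.395; τ_B = 423/1.395 = 303.3 s.

|τ_A − τ_B| = 24.4 s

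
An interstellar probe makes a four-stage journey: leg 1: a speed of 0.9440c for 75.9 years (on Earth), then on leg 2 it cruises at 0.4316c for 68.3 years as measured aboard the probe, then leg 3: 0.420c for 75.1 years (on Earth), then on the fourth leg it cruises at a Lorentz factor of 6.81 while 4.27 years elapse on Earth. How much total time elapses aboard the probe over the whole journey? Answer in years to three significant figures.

τ = 162 years

Leg 1: γ = 1/√(1 − 0.9440²) = 1/√0.1089 = 3.031; τ_1 = 75.9/3.031 = 25.04 years.
Leg 2: 68.3 years is already measured aboard the probe.
Leg 3: γ = 1/√(1 − 0.420²) = 1/√0.8236 = 1.102; τ_3 = 75.1/1.102 = 68.16 years.
Leg 4: γ = 6.81; τ_4 = 4.27/6.810 = 0.6270 years.
Total: 25.04 + 68.30 + 68.16 + 0.6270 years.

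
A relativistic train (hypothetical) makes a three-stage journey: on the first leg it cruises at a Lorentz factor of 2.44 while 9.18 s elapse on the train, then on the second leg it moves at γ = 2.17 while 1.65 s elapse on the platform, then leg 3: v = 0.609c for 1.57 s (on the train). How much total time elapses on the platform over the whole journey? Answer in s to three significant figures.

Leg 1: γ = 2.44; Δt_1 = 2.440 × 9.18 = 22.40 s.
Leg 2: 1.65 s is already measured on the platform.
Leg 3: γ = 1/√(1 − 0.609²) = 1/√0.6291 = 1.261; Δt_3 = 1.261 × 1.57 = 1.979 s.
Total: 22.40 + 1.650 + 1.979 s.

Δt = 26.0 s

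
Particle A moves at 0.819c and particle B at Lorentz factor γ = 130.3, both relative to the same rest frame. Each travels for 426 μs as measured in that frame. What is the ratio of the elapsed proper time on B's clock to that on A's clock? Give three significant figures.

τ_B/τ_A = 0.0134

A: γ = 1/√(1 − 0.819²) = 1/√0.3292 = 1.743. B: γ = 130.3.
τ_A/τ_B = γ_B/γ_A = 130.3/1.743 = 74.77, so τ_B/τ_A = 0.01338.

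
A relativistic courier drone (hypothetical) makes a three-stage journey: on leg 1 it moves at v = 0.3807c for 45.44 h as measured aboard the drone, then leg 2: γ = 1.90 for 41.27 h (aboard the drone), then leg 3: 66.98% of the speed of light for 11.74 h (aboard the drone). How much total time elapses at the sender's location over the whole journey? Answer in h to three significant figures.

Leg 1: γ = 1/√(1 − 0.3807²) = 1/√0.8551 = 1.081; Δt_1 = 1.081 × 45.44 = 49.14 h.
Leg 2: γ = 1.90; Δt_2 = 1.900 × 41.27 = 78.41 h.
Leg 3: β = 0.6698; γ = 1/√(1 − 0.6698²) = 1/√0.5514 = 1.347; Δt_3 = 1.347 × 11.74 = 15.81 h.
Total: 49.14 + 78.41 + 15.81 h.

Δt = 143 h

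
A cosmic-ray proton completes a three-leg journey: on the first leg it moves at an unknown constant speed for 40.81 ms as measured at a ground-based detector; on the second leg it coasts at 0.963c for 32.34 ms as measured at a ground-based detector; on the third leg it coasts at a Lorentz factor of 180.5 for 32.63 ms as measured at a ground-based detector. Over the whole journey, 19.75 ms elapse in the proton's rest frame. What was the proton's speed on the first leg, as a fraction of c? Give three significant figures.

β = 0.964

Leg 1: speed unknown; τ_1 = 40.81/γ_1.
Leg 2: γ = 1/√(1 − 0.963²) = 1/√0.07263 = 3.711; τ_2 = 32.34/3.711 = 8.716 ms.
Leg 3: γ = 180.5; τ_3 = 32.63/180.5 = 0.1808 ms.
Total proper time: τ_1 + 8.716 + 0.1808 = 19.75, so τ_1 = 19.75 − 8.896 = 10.85 ms.
γ_1 = 40.81/10.85 = 3.760; β = √(1 − 1/γ²) = √0.9293.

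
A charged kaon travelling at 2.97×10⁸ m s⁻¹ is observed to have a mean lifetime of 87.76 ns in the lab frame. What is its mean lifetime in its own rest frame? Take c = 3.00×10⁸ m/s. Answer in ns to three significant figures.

β = 2.97×10⁸/3.00×10⁸ = 0.9900; γ = 1/√(1 − 0.9900²) = 7.089
The lab-frame lifetime is the dilated interval; the proper lifetime is τ₀ = Δt/γ = 87.76/7.089 ns.

τ₀ = 12.4 ns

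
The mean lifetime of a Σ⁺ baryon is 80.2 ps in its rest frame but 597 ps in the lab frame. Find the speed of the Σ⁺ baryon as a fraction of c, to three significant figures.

γ = Δt/τ₀ = 597/80.2 = 7.444
β = √(1 − 1/γ²) = √(1 − 0.01805) = √0.9820

β = 0.991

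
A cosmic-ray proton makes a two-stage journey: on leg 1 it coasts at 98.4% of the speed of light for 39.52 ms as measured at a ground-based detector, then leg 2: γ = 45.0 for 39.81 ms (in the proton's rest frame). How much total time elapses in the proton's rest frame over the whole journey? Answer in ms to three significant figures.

τ = 46.9 ms

Leg 1: β = 0.984; γ = 1/√(1 − 0.984²) = 1/√0.03174 = 5.613; τ_1 = 39.52/5.613 = 7.041 ms.
Leg 2: 39.81 ms is already measured in the proton's rest frame.
Total: 7.041 + 39.81 ms.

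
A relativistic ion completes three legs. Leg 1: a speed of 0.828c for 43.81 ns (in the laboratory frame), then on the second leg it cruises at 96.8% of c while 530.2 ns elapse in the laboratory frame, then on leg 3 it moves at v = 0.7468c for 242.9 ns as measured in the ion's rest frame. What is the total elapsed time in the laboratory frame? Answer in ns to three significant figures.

Δt = 939 ns

Leg 1: 43.81 ns is already measured in the laboratory frame.
Leg 2: 530.2 ns is already measured in the laboratory frame.
Leg 3: γ = 1/√(1 − 0.7468²) = 1/√0.4423 = 1.504; Δt_3 = 1.504 × 242.9 = 365.2 ns.
Total: 43.81 + 530.2 + 365.2 ns.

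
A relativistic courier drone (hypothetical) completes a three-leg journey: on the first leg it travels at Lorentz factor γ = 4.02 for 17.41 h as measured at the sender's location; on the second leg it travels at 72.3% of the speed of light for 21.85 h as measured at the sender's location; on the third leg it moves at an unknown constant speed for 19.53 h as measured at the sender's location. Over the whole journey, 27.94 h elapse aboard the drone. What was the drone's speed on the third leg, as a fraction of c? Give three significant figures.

β = 0.900

Leg 1: γ = 4.02; τ_1 = 17.41/4.020 = 4.331 h.
Leg 2: β = 0.723; γ = 1/√(1 − 0.723²) = 1/√0.4773 = 1.447; τ_2 = 21.85/1.447 = 15.10 h.
Leg 3: speed unknown; τ_3 = 19.53/γ_3.
Total proper time: 4.331 + 15.10 + τ_3 = 27.94, so τ_3 = 27.94 − 19.43 = 8.514 h.
γ_3 = 19.53/8.514 = 2.294; β = √(1 − 1/γ²) = √0.8099.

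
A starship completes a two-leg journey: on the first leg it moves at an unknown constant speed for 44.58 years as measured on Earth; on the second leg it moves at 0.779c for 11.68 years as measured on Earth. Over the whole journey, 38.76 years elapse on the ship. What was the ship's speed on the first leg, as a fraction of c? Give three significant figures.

Leg 1: speed unknown; τ_1 = 44.58/γ_1.
Leg 2: γ = 1/√(1 − 0.779²) = 1/√0.3932 = 1.595; τ_2 = 11.68/1.595 = 7.324 years.
Total proper time: τ_1 + 7.324 = 38.76, so τ_1 = 38.76 − 7.324 = 31.44 years.
γ_1 = 44.58/31.44 = 1.418; β = √(1 − 1/γ²) = √0.5027.

β = 0.709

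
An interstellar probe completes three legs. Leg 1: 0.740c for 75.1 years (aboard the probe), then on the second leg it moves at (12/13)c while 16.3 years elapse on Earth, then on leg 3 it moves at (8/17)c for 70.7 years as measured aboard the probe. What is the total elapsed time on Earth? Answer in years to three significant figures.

Leg 1: γ = 1/√(1 − 0.740²) = 1/√0.4524 = 1.487; Δt_1 = 1.487 × 75.1 = 111.7 years.
Leg 2: 16.3 years is already measured on Earth.
Leg 3: γ = 1/√(1 − (8/17)²) = 17/15 ≈ 1.133; Δt_3 = 1.133 × 70.7 = 80.13 years.
Total: 111.7 + 16.30 + 80.13 years.

Δt = 208 years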